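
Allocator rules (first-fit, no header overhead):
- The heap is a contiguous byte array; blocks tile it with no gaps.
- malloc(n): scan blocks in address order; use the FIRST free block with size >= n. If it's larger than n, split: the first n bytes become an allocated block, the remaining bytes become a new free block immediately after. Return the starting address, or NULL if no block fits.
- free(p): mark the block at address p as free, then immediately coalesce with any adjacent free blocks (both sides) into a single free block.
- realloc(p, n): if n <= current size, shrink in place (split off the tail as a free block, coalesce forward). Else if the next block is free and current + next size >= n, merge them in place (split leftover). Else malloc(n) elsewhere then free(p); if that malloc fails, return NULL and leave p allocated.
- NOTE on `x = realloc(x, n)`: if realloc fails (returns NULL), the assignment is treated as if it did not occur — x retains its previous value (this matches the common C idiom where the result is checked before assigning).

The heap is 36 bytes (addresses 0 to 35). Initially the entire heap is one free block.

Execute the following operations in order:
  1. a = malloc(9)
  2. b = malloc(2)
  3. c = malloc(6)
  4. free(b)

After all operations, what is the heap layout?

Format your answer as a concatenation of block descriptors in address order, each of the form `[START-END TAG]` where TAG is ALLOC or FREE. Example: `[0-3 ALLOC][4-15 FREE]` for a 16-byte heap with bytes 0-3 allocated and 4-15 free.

Answer: [0-8 ALLOC][9-10 FREE][11-16 ALLOC][17-35 FREE]

Derivation:
Op 1: a = malloc(9) -> a = 0; heap: [0-8 ALLOC][9-35 FREE]
Op 2: b = malloc(2) -> b = 9; heap: [0-8 ALLOC][9-10 ALLOC][11-35 FREE]
Op 3: c = malloc(6) -> c = 11; heap: [0-8 ALLOC][9-10 ALLOC][11-16 ALLOC][17-35 FREE]
Op 4: free(b) -> (freed b); heap: [0-8 ALLOC][9-10 FREE][11-16 ALLOC][17-35 FREE]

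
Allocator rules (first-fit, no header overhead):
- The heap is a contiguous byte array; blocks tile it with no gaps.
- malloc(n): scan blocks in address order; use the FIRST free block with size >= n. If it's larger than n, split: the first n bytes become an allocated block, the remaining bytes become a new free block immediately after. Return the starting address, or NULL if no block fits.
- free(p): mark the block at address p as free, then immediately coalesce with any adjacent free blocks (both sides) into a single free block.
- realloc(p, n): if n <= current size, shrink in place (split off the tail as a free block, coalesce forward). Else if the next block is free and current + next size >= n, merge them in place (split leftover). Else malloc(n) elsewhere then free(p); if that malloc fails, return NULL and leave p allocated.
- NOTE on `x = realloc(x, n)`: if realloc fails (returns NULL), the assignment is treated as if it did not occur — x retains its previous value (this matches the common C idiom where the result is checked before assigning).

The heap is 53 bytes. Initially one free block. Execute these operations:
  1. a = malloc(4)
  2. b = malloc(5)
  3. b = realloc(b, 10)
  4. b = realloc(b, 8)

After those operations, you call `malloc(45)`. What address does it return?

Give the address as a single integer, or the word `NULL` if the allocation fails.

Answer: NULL

Derivation:
Op 1: a = malloc(4) -> a = 0; heap: [0-3 ALLOC][4-52 FREE]
Op 2: b = malloc(5) -> b = 4; heap: [0-3 ALLOC][4-8 ALLOC][9-52 FREE]
Op 3: b = realloc(b, 10) -> b = 4; heap: [0-3 ALLOC][4-13 ALLOC][14-52 FREE]
Op 4: b = realloc(b, 8) -> b = 4; heap: [0-3 ALLOC][4-11 ALLOC][12-52 FREE]
malloc(45): first-fit scan over [0-3 ALLOC][4-11 ALLOC][12-52 FREE] -> NULL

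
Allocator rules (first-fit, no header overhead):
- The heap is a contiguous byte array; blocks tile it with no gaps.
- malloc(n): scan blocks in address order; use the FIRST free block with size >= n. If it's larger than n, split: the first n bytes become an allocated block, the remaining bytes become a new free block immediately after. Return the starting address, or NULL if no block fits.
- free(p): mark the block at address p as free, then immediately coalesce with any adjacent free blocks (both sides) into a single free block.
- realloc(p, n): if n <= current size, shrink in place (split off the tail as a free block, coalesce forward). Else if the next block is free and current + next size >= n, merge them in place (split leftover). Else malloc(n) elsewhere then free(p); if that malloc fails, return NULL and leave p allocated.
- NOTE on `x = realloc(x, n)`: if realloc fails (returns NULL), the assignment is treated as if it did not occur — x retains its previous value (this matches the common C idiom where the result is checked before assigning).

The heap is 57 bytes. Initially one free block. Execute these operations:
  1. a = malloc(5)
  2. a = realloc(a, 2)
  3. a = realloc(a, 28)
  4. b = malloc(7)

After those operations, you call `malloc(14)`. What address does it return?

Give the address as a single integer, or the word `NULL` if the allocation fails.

Answer: 35

Derivation:
Op 1: a = malloc(5) -> a = 0; heap: [0-4 ALLOC][5-56 FREE]
Op 2: a = realloc(a, 2) -> a = 0; heap: [0-1 ALLOC][2-56 FREE]
Op 3: a = realloc(a, 28) -> a = 0; heap: [0-27 ALLOC][28-56 FREE]
Op 4: b = malloc(7) -> b = 28; heap: [0-27 ALLOC][28-34 ALLOC][35-56 FREE]
malloc(14): first-fit scan over [0-27 ALLOC][28-34 ALLOC][35-56 FREE] -> 35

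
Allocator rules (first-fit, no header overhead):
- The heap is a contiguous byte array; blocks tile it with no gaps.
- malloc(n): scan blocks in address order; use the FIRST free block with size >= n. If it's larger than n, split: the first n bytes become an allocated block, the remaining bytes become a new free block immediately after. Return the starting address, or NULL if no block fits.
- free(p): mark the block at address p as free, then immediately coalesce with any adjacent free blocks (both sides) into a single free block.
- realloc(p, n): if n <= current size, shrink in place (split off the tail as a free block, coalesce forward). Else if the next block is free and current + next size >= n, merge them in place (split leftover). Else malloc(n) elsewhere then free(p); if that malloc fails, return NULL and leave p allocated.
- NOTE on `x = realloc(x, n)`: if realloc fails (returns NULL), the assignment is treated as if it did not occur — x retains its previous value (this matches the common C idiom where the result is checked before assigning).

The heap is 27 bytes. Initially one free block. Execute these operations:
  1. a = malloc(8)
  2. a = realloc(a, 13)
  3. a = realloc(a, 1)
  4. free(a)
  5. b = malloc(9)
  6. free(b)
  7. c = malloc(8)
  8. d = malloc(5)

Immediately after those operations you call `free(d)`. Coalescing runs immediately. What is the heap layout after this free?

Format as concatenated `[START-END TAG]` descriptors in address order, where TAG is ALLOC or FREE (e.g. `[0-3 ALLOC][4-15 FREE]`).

Op 1: a = malloc(8) -> a = 0; heap: [0-7 ALLOC][8-26 FREE]
Op 2: a = realloc(a, 13) -> a = 0; heap: [0-12 ALLOC][13-26 FREE]
Op 3: a = realloc(a, 1) -> a = 0; heap: [0-0 ALLOC][1-26 FREE]
Op 4: free(a) -> (freed a); heap: [0-26 FREE]
Op 5: b = malloc(9) -> b = 0; heap: [0-8 ALLOC][9-26 FREE]
Op 6: free(b) -> (freed b); heap: [0-26 FREE]
Op 7: c = malloc(8) -> c = 0; heap: [0-7 ALLOC][8-26 FREE]
Op 8: d = malloc(5) -> d = 8; heap: [0-7 ALLOC][8-12 ALLOC][13-26 FREE]
free(d): d = 8 -> block [8-12 ALLOC]; mark free, coalesce with adjacent free neighbors -> [0-7 ALLOC][8-26 FREE]

Answer: [0-7 ALLOC][8-26 FREE]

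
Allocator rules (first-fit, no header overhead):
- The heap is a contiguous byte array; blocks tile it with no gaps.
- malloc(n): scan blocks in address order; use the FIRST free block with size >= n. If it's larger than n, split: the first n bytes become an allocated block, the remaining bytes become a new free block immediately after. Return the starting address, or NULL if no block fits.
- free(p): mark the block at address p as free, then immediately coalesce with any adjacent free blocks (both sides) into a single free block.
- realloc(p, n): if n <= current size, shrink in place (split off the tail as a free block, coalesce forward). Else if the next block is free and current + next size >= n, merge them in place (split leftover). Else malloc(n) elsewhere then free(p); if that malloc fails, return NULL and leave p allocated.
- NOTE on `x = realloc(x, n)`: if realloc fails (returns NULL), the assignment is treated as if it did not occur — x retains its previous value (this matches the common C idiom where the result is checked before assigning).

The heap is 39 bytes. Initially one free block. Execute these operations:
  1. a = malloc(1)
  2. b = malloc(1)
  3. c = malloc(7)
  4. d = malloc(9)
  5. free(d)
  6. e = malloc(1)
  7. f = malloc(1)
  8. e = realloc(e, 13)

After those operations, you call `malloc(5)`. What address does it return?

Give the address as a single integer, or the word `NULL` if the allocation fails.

Op 1: a = malloc(1) -> a = 0; heap: [0-0 ALLOC][1-38 FREE]
Op 2: b = malloc(1) -> b = 1; heap: [0-0 ALLOC][1-1 ALLOC][2-38 FREE]
Op 3: c = malloc(7) -> c = 2; heap: [0-0 ALLOC][1-1 ALLOC][2-8 ALLOC][9-38 FREE]
Op 4: d = malloc(9) -> d = 9; heap: [0-0 ALLOC][1-1 ALLOC][2-8 ALLOC][9-17 ALLOC][18-38 FREE]
Op 5: free(d) -> (freed d); heap: [0-0 ALLOC][1-1 ALLOC][2-8 ALLOC][9-38 FREE]
Op 6: e = malloc(1) -> e = 9; heap: [0-0 ALLOC][1-1 ALLOC][2-8 ALLOC][9-9 ALLOC][10-38 FREE]
Op 7: f = malloc(1) -> f = 10; heap: [0-0 ALLOC][1-1 ALLOC][2-8 ALLOC][9-9 ALLOC][10-10 ALLOC][11-38 FREE]
Op 8: e = realloc(e, 13) -> e = 11; heap: [0-0 ALLOC][1-1 ALLOC][2-8 ALLOC][9-9 FREE][10-10 ALLOC][11-23 ALLOC][24-38 FREE]
malloc(5): first-fit scan over [0-0 ALLOC][1-1 ALLOC][2-8 ALLOC][9-9 FREE][10-10 ALLOC][11-23 ALLOC][24-38 FREE] -> 24

Answer: 24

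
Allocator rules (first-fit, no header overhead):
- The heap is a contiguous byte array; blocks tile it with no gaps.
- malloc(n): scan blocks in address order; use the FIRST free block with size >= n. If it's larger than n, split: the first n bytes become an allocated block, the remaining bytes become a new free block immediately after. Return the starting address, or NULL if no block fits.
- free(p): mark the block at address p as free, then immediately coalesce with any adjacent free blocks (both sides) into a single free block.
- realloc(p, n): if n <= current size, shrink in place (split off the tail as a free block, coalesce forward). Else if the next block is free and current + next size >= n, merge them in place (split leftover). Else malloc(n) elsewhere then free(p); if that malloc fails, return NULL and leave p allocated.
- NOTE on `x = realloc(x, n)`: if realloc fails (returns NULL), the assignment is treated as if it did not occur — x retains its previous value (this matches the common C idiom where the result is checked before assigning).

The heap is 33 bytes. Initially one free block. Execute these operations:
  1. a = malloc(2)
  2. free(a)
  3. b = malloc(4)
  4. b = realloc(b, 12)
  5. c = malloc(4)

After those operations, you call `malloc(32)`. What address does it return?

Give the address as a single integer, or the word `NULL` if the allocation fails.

Answer: NULL

Derivation:
Op 1: a = malloc(2) -> a = 0; heap: [0-1 ALLOC][2-32 FREE]
Op 2: free(a) -> (freed a); heap: [0-32 FREE]
Op 3: b = malloc(4) -> b = 0; heap: [0-3 ALLOC][4-32 FREE]
Op 4: b = realloc(b, 12) -> b = 0; heap: [0-11 ALLOC][12-32 FREE]
Op 5: c = malloc(4) -> c = 12; heap: [0-11 ALLOC][12-15 ALLOC][16-32 FREE]
malloc(32): first-fit scan over [0-11 ALLOC][12-15 ALLOC][16-32 FREE] -> NULL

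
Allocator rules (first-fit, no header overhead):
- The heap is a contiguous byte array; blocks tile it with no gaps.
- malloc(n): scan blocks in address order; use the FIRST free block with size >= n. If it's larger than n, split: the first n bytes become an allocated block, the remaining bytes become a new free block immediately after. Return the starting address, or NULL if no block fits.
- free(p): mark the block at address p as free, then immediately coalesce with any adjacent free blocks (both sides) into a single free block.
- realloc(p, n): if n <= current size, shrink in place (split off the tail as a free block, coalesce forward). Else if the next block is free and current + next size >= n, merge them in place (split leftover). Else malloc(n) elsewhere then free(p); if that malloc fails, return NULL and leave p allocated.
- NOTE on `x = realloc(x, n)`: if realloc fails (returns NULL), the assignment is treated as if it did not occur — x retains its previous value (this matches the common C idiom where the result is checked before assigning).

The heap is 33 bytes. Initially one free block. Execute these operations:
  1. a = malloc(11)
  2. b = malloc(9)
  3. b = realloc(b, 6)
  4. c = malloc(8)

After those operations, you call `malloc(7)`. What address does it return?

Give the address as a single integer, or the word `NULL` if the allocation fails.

Answer: 25

Derivation:
Op 1: a = malloc(11) -> a = 0; heap: [0-10 ALLOC][11-32 FREE]
Op 2: b = malloc(9) -> b = 11; heap: [0-10 ALLOC][11-19 ALLOC][20-32 FREE]
Op 3: b = realloc(b, 6) -> b = 11; heap: [0-10 ALLOC][11-16 ALLOC][17-32 FREE]
Op 4: c = malloc(8) -> c = 17; heap: [0-10 ALLOC][11-16 ALLOC][17-24 ALLOC][25-32 FREE]
malloc(7): first-fit scan over [0-10 ALLOC][11-16 ALLOC][17-24 ALLOC][25-32 FREE] -> 25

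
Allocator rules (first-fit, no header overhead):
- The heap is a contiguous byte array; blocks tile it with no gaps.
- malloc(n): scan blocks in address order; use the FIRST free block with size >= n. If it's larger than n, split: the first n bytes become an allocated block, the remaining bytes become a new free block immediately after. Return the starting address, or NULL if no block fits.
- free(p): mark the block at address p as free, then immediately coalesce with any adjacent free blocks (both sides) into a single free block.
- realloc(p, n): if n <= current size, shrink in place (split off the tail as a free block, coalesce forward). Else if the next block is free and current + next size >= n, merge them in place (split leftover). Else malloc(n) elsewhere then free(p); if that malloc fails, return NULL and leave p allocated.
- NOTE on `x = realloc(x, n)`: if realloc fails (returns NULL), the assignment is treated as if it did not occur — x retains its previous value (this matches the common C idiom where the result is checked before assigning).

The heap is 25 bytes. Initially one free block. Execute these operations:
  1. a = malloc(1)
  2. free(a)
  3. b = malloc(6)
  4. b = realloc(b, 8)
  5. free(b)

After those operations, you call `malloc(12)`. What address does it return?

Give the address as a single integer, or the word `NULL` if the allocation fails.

Op 1: a = malloc(1) -> a = 0; heap: [0-0 ALLOC][1-24 FREE]
Op 2: free(a) -> (freed a); heap: [0-24 FREE]
Op 3: b = malloc(6) -> b = 0; heap: [0-5 ALLOC][6-24 FREE]
Op 4: b = realloc(b, 8) -> b = 0; heap: [0-7 ALLOC][8-24 FREE]
Op 5: free(b) -> (freed b); heap: [0-24 FREE]
malloc(12): first-fit scan over [0-24 FREE] -> 0

Answer: 0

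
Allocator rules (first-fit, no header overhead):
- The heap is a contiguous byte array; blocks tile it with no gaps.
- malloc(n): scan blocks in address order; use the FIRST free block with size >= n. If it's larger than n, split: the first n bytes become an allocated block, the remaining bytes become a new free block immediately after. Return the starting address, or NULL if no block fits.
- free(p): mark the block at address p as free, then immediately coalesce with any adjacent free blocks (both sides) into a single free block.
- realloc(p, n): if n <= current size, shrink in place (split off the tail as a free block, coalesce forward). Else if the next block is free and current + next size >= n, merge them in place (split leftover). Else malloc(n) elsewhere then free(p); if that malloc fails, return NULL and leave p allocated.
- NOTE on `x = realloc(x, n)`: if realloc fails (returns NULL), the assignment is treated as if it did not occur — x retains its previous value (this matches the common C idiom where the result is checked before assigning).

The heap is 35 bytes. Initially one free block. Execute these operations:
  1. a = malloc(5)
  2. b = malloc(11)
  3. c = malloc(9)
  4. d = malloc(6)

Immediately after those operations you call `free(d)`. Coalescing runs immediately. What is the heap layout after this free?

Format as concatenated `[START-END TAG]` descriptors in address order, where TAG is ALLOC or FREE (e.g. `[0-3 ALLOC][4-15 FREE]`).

Op 1: a = malloc(5) -> a = 0; heap: [0-4 ALLOC][5-34 FREE]
Op 2: b = malloc(11) -> b = 5; heap: [0-4 ALLOC][5-15 ALLOC][16-34 FREE]
Op 3: c = malloc(9) -> c = 16; heap: [0-4 ALLOC][5-15 ALLOC][16-24 ALLOC][25-34 FREE]
Op 4: d = malloc(6) -> d = 25; heap: [0-4 ALLOC][5-15 ALLOC][16-24 ALLOC][25-30 ALLOC][31-34 FREE]
free(d): d = 25 -> block [25-30 ALLOC]; mark free, coalesce with adjacent free neighbors -> [0-4 ALLOC][5-15 ALLOC][16-24 ALLOC][25-34 FREE]

Answer: [0-4 ALLOC][5-15 ALLOC][16-24 ALLOC][25-34 FREE]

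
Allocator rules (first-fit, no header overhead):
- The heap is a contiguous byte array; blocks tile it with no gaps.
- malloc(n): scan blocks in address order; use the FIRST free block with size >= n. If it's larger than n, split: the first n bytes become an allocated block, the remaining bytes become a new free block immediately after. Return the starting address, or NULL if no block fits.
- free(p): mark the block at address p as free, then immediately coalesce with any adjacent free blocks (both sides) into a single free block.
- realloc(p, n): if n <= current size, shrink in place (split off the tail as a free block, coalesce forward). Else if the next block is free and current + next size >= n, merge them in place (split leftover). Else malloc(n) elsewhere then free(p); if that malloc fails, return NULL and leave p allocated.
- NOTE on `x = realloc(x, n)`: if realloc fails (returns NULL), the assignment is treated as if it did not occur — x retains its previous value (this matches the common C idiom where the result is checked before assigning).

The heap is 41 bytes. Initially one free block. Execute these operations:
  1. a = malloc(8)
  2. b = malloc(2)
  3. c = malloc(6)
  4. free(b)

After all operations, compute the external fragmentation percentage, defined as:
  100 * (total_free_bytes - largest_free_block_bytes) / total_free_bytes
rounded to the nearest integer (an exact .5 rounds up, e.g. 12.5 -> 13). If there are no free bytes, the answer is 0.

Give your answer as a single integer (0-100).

Op 1: a = malloc(8) -> a = 0; heap: [0-7 ALLOC][8-40 FREE]
Op 2: b = malloc(2) -> b = 8; heap: [0-7 ALLOC][8-9 ALLOC][10-40 FREE]
Op 3: c = malloc(6) -> c = 10; heap: [0-7 ALLOC][8-9 ALLOC][10-15 ALLOC][16-40 FREE]
Op 4: free(b) -> (freed b); heap: [0-7 ALLOC][8-9 FREE][10-15 ALLOC][16-40 FREE]
Free blocks: [2 25] total_free=27 largest=25 -> 100*(27-25)/27 = 200/27 ≈ 7.407 -> rounds to 7

Answer: 7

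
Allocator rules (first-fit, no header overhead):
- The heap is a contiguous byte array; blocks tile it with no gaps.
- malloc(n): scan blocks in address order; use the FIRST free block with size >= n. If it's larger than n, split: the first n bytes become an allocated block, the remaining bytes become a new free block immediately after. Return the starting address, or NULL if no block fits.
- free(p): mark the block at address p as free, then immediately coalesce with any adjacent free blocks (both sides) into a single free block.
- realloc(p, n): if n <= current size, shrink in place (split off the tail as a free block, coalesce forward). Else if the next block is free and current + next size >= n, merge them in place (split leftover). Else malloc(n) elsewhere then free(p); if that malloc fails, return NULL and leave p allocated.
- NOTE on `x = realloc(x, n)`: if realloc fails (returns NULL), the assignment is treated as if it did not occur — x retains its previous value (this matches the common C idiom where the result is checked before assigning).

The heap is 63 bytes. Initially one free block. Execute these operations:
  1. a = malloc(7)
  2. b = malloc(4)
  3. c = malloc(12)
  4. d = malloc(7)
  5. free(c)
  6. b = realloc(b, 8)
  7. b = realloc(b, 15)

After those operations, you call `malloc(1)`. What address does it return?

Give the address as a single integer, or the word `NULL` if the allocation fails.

Op 1: a = malloc(7) -> a = 0; heap: [0-6 ALLOC][7-62 FREE]
Op 2: b = malloc(4) -> b = 7; heap: [0-6 ALLOC][7-10 ALLOC][11-62 FREE]
Op 3: c = malloc(12) -> c = 11; heap: [0-6 ALLOC][7-10 ALLOC][11-22 ALLOC][23-62 FREE]
Op 4: d = malloc(7) -> d = 23; heap: [0-6 ALLOC][7-10 ALLOC][11-22 ALLOC][23-29 ALLOC][30-62 FREE]
Op 5: free(c) -> (freed c); heap: [0-6 ALLOC][7-10 ALLOC][11-22 FREE][23-29 ALLOC][30-62 FREE]
Op 6: b = realloc(b, 8) -> b = 7; heap: [0-6 ALLOC][7-14 ALLOC][15-22 FREE][23-29 ALLOC][30-62 FREE]
Op 7: b = realloc(b, 15) -> b = 7; heap: [0-6 ALLOC][7-21 ALLOC][22-22 FREE][23-29 ALLOC][30-62 FREE]
malloc(1): first-fit scan over [0-6 ALLOC][7-21 ALLOC][22-22 FREE][23-29 ALLOC][30-62 FREE] -> 22

Answer: 22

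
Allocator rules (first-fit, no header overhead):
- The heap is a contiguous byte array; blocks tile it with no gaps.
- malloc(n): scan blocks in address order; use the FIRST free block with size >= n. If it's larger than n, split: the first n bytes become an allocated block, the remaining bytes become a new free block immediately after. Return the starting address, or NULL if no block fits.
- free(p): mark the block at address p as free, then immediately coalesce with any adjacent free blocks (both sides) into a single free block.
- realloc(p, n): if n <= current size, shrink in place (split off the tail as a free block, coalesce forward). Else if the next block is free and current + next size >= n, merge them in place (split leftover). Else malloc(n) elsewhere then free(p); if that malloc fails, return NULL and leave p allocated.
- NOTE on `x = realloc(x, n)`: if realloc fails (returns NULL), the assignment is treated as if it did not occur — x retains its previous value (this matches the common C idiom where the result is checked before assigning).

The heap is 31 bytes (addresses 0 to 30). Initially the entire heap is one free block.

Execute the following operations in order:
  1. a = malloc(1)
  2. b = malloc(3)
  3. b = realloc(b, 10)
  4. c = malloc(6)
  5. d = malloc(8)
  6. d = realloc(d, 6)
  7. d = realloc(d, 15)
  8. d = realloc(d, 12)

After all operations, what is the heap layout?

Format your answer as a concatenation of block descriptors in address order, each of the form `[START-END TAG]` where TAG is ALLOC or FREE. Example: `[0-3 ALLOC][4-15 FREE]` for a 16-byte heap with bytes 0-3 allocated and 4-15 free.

Answer: [0-0 ALLOC][1-10 ALLOC][11-16 ALLOC][17-28 ALLOC][29-30 FREE]

Derivation:
Op 1: a = malloc(1) -> a = 0; heap: [0-0 ALLOC][1-30 FREE]
Op 2: b = malloc(3) -> b = 1; heap: [0-0 ALLOC][1-3 ALLOC][4-30 FREE]
Op 3: b = realloc(b, 10) -> b = 1; heap: [0-0 ALLOC][1-10 ALLOC][11-30 FREE]
Op 4: c = malloc(6) -> c = 11; heap: [0-0 ALLOC][1-10 ALLOC][11-16 ALLOC][17-30 FREE]
Op 5: d = malloc(8) -> d = 17; heap: [0-0 ALLOC][1-10 ALLOC][11-16 ALLOC][17-24 ALLOC][25-30 FREE]
Op 6: d = realloc(d, 6) -> d = 17; heap: [0-0 ALLOC][1-10 ALLOC][11-16 ALLOC][17-22 ALLOC][23-30 FREE]
Op 7: d = realloc(d, 15) -> NULL (d unchanged); heap: [0-0 ALLOC][1-10 ALLOC][11-16 ALLOC][17-22 ALLOC][23-30 FREE]
Op 8: d = realloc(d, 12) -> d = 17; heap: [0-0 ALLOC][1-10 ALLOC][11-16 ALLOC][17-28 ALLOC][29-30 FREE]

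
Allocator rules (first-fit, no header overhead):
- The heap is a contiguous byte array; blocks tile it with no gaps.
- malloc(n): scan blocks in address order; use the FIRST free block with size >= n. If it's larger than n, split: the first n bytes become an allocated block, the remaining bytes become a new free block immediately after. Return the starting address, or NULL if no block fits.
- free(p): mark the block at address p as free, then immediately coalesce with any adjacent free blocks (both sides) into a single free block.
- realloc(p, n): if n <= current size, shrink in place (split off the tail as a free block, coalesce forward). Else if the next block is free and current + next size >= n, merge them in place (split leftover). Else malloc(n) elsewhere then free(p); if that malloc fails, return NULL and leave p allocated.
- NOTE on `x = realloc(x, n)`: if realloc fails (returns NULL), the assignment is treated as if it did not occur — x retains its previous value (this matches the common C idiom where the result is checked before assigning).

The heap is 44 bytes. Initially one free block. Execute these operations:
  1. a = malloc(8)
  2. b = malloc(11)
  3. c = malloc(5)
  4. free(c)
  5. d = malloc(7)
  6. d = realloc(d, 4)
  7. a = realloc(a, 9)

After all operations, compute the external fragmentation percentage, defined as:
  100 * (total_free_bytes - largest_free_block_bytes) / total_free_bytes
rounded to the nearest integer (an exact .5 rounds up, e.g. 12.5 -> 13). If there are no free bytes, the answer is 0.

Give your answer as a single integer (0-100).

Answer: 40

Derivation:
Op 1: a = malloc(8) -> a = 0; heap: [0-7 ALLOC][8-43 FREE]
Op 2: b = malloc(11) -> b = 8; heap: [0-7 ALLOC][8-18 ALLOC][19-43 FREE]
Op 3: c = malloc(5) -> c = 19; heap: [0-7 ALLOC][8-18 ALLOC][19-23 ALLOC][24-43 FREE]
Op 4: free(c) -> (freed c); heap: [0-7 ALLOC][8-18 ALLOC][19-43 FREE]
Op 5: d = malloc(7) -> d = 19; heap: [0-7 ALLOC][8-18 ALLOC][19-25 ALLOC][26-43 FREE]
Op 6: d = realloc(d, 4) -> d = 19; heap: [0-7 ALLOC][8-18 ALLOC][19-22 ALLOC][23-43 FREE]
Op 7: a = realloc(a, 9) -> a = 23; heap: [0-7 FREE][8-18 ALLOC][19-22 ALLOC][23-31 ALLOC][32-43 FREE]
Free blocks: [8 12] total_free=20 largest=12 -> 100*(20-12)/20 = 800/20 = 40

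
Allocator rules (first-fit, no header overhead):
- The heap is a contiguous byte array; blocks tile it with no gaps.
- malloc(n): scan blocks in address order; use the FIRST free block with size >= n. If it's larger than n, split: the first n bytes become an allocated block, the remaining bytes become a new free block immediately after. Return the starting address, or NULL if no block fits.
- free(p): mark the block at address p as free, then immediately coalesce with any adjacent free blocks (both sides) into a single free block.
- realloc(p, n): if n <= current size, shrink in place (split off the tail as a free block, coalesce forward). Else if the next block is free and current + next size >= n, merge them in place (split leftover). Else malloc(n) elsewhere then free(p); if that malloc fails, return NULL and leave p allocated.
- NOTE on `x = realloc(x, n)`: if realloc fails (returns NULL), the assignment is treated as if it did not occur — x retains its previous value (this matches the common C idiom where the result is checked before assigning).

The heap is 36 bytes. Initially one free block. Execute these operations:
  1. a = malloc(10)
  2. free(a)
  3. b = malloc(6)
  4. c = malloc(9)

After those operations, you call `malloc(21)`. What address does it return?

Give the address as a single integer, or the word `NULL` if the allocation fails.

Answer: 15

Derivation:
Op 1: a = malloc(10) -> a = 0; heap: [0-9 ALLOC][10-35 FREE]
Op 2: free(a) -> (freed a); heap: [0-35 FREE]
Op 3: b = malloc(6) -> b = 0; heap: [0-5 ALLOC][6-35 FREE]
Op 4: c = malloc(9) -> c = 6; heap: [0-5 ALLOC][6-14 ALLOC][15-35 FREE]
malloc(21): first-fit scan over [0-5 ALLOC][6-14 ALLOC][15-35 FREE] -> 15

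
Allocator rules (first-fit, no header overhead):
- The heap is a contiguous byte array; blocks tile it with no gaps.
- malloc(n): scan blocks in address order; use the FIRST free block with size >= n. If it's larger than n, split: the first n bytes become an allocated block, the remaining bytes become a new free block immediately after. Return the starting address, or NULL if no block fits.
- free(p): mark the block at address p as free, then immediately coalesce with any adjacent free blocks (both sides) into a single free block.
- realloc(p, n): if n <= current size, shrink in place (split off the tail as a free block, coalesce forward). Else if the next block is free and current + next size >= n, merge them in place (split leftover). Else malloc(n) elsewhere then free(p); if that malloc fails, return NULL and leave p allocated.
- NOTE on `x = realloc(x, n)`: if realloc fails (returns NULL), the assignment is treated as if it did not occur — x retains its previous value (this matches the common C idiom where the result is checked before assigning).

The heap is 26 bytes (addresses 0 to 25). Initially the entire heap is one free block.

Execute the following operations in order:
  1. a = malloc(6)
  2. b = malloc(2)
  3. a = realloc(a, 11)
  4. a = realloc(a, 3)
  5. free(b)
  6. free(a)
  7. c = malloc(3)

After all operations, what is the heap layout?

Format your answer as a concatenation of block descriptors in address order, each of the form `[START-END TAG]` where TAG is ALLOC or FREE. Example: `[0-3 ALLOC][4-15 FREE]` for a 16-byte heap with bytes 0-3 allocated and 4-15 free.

Op 1: a = malloc(6) -> a = 0; heap: [0-5 ALLOC][6-25 FREE]
Op 2: b = malloc(2) -> b = 6; heap: [0-5 ALLOC][6-7 ALLOC][8-25 FREE]
Op 3: a = realloc(a, 11) -> a = 8; heap: [0-5 FREE][6-7 ALLOC][8-18 ALLOC][19-25 FREE]
Op 4: a = realloc(a, 3) -> a = 8; heap: [0-5 FREE][6-7 ALLOC][8-10 ALLOC][11-25 FREE]
Op 5: free(b) -> (freed b); heap: [0-7 FREE][8-10 ALLOC][11-25 FREE]
Op 6: free(a) -> (freed a); heap: [0-25 FREE]
Op 7: c = malloc(3) -> c = 0; heap: [0-2 ALLOC][3-25 FREE]

Answer: [0-2 ALLOC][3-25 FREE]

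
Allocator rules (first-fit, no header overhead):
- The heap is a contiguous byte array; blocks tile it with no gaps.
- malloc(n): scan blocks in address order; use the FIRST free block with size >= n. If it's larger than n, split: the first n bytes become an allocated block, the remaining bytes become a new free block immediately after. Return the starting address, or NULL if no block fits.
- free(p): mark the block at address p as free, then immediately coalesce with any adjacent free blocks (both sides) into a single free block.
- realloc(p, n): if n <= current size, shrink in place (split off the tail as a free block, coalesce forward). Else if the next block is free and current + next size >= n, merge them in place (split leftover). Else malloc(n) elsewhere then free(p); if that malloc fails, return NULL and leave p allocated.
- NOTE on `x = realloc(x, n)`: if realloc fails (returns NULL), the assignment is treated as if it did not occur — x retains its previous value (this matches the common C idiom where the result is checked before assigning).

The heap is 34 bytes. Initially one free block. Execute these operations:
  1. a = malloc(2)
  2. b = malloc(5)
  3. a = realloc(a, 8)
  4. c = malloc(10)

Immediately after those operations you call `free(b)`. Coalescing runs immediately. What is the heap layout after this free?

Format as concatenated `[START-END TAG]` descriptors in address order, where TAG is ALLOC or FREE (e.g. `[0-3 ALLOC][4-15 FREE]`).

Answer: [0-6 FREE][7-14 ALLOC][15-24 ALLOC][25-33 FREE]

Derivation:
Op 1: a = malloc(2) -> a = 0; heap: [0-1 ALLOC][2-33 FREE]
Op 2: b = malloc(5) -> b = 2; heap: [0-1 ALLOC][2-6 ALLOC][7-33 FREE]
Op 3: a = realloc(a, 8) -> a = 7; heap: [0-1 FREE][2-6 ALLOC][7-14 ALLOC][15-33 FREE]
Op 4: c = malloc(10) -> c = 15; heap: [0-1 FREE][2-6 ALLOC][7-14 ALLOC][15-24 ALLOC][25-33 FREE]
free(b): b = 2 -> block [2-6 ALLOC]; mark free, coalesce with adjacent free neighbors -> [0-6 FREE][7-14 ALLOC][15-24 ALLOC][25-33 FREE]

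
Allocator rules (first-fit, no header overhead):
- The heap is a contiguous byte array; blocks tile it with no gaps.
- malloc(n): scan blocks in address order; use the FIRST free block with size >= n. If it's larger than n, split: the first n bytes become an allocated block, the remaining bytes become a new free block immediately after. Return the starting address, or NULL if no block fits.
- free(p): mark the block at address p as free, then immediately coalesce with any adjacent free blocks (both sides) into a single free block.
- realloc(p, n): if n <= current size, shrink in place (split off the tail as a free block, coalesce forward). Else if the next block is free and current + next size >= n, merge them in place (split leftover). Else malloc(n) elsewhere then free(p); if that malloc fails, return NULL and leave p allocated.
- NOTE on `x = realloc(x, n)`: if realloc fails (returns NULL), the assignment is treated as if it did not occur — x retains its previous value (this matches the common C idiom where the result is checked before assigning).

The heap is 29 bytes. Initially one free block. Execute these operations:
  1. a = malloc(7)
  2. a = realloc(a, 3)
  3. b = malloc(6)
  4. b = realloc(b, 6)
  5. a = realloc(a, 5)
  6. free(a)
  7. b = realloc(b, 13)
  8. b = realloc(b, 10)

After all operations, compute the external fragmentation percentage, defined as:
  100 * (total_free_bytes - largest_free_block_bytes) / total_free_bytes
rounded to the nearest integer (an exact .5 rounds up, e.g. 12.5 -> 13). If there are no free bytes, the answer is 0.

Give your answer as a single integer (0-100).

Answer: 16

Derivation:
Op 1: a = malloc(7) -> a = 0; heap: [0-6 ALLOC][7-28 FREE]
Op 2: a = realloc(a, 3) -> a = 0; heap: [0-2 ALLOC][3-28 FREE]
Op 3: b = malloc(6) -> b = 3; heap: [0-2 ALLOC][3-8 ALLOC][9-28 FREE]
Op 4: b = realloc(b, 6) -> b = 3; heap: [0-2 ALLOC][3-8 ALLOC][9-28 FREE]
Op 5: a = realloc(a, 5) -> a = 9; heap: [0-2 FREE][3-8 ALLOC][9-13 ALLOC][14-28 FREE]
Op 6: free(a) -> (freed a); heap: [0-2 FREE][3-8 ALLOC][9-28 FREE]
Op 7: b = realloc(b, 13) -> b = 3; heap: [0-2 FREE][3-15 ALLOC][16-28 FREE]
Op 8: b = realloc(b, 10) -> b = 3; heap: [0-2 FREE][3-12 ALLOC][13-28 FREE]
Free blocks: [3 16] total_free=19 largest=16 -> 100*(19-16)/19 = 300/19 ≈ 15.789 -> rounds to 16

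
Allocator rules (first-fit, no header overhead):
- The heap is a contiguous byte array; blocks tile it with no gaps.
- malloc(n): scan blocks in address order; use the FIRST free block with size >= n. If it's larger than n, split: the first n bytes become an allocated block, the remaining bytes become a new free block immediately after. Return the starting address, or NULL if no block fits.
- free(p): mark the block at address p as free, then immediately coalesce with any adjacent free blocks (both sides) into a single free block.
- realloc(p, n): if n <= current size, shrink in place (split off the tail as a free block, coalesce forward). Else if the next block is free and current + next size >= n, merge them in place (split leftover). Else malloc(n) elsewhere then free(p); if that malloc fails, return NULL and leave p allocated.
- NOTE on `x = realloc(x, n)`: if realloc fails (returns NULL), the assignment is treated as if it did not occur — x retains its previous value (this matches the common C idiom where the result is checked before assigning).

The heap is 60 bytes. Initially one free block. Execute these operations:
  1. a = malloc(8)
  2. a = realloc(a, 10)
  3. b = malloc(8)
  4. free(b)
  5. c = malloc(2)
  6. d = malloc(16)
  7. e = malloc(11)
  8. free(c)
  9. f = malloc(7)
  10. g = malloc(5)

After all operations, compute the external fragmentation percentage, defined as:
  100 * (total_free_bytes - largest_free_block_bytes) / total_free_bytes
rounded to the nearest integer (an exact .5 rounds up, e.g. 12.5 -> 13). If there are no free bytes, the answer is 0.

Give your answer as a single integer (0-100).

Answer: 18

Derivation:
Op 1: a = malloc(8) -> a = 0; heap: [0-7 ALLOC][8-59 FREE]
Op 2: a = realloc(a, 10) -> a = 0; heap: [0-9 ALLOC][10-59 FREE]
Op 3: b = malloc(8) -> b = 10; heap: [0-9 ALLOC][10-17 ALLOC][18-59 FREE]
Op 4: free(b) -> (freed b); heap: [0-9 ALLOC][10-59 FREE]
Op 5: c = malloc(2) -> c = 10; heap: [0-9 ALLOC][10-11 ALLOC][12-59 FREE]
Op 6: d = malloc(16) -> d = 12; heap: [0-9 ALLOC][10-11 ALLOC][12-27 ALLOC][28-59 FREE]
Op 7: e = malloc(11) -> e = 28; heap: [0-9 ALLOC][10-11 ALLOC][12-27 ALLOC][28-38 ALLOC][39-59 FREE]
Op 8: free(c) -> (freed c); heap: [0-9 ALLOC][10-11 FREE][12-27 ALLOC][28-38 ALLOC][39-59 FREE]
Op 9: f = malloc(7) -> f = 39; heap: [0-9 ALLOC][10-11 FREE][12-27 ALLOC][28-38 ALLOC][39-45 ALLOC][46-59 FREE]
Op 10: g = malloc(5) -> g = 46; heap: [0-9 ALLOC][10-11 FREE][12-27 ALLOC][28-38 ALLOC][39-45 ALLOC][46-50 ALLOC][51-59 FREE]
Free blocks: [2 9] total_free=11 largest=9 -> 100*(11-9)/11 = 200/11 ≈ 18.182 -> rounds to 18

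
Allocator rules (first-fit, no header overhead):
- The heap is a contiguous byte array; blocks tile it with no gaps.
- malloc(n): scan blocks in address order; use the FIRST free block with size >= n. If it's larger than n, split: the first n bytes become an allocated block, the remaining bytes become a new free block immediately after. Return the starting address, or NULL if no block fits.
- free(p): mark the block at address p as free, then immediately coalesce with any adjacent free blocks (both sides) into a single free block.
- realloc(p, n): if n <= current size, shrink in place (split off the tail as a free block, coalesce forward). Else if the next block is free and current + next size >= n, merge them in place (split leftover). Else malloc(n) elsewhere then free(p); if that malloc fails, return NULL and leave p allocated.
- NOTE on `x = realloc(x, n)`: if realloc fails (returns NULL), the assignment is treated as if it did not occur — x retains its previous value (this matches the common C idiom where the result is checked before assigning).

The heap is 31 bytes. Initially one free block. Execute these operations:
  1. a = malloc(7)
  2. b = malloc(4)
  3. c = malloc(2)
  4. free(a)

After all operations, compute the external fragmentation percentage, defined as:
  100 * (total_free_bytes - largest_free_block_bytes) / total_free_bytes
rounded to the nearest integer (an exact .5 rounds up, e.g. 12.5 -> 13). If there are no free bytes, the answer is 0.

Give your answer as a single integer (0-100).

Answer: 28

Derivation:
Op 1: a = malloc(7) -> a = 0; heap: [0-6 ALLOC][7-30 FREE]
Op 2: b = malloc(4) -> b = 7; heap: [0-6 ALLOC][7-10 ALLOC][11-30 FREE]
Op 3: c = malloc(2) -> c = 11; heap: [0-6 ALLOC][7-10 ALLOC][11-12 ALLOC][13-30 FREE]
Op 4: free(a) -> (freed a); heap: [0-6 FREE][7-10 ALLOC][11-12 ALLOC][13-30 FREE]
Free blocks: [7 18] total_free=25 largest=18 -> 100*(25-18)/25 = 700/25 = 28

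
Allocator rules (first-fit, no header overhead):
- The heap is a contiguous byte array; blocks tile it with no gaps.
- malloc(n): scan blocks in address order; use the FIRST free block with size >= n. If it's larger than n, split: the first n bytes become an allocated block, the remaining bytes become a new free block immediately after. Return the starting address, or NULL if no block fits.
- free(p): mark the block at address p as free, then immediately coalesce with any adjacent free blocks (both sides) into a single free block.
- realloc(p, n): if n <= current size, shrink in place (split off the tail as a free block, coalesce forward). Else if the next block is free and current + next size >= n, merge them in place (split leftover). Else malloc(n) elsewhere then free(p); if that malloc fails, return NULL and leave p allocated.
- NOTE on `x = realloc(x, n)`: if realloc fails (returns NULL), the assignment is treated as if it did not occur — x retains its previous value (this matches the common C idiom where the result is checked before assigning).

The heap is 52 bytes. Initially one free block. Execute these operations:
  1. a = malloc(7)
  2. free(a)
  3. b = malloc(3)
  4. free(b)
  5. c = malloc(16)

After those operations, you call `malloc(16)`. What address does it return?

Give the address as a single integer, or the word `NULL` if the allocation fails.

Op 1: a = malloc(7) -> a = 0; heap: [0-6 ALLOC][7-51 FREE]
Op 2: free(a) -> (freed a); heap: [0-51 FREE]
Op 3: b = malloc(3) -> b = 0; heap: [0-2 ALLOC][3-51 FREE]
Op 4: free(b) -> (freed b); heap: [0-51 FREE]
Op 5: c = malloc(16) -> c = 0; heap: [0-15 ALLOC][16-51 FREE]
malloc(16): first-fit scan over [0-15 ALLOC][16-51 FREE] -> 16

Answer: 16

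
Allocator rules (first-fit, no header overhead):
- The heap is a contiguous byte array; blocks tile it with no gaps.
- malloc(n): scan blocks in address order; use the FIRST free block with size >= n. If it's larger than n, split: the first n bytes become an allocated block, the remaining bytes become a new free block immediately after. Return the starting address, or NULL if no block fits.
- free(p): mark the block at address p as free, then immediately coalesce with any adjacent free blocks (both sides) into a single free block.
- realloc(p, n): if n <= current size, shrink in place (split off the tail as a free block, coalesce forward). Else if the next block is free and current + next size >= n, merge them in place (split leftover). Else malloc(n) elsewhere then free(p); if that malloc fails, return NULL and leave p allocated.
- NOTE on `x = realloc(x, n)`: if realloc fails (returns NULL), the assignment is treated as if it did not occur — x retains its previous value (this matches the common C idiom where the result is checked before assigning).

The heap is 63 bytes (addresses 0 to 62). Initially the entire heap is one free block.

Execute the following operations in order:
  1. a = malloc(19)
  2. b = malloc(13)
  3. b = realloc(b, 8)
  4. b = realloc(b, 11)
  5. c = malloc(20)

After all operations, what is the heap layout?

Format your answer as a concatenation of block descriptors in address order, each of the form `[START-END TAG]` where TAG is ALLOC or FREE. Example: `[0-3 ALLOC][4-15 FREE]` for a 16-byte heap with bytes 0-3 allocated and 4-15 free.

Answer: [0-18 ALLOC][19-29 ALLOC][30-49 ALLOC][50-62 FREE]

Derivation:
Op 1: a = malloc(19) -> a = 0; heap: [0-18 ALLOC][19-62 FREE]
Op 2: b = malloc(13) -> b = 19; heap: [0-18 ALLOC][19-31 ALLOC][32-62 FREE]
Op 3: b = realloc(b, 8) -> b = 19; heap: [0-18 ALLOC][19-26 ALLOC][27-62 FREE]
Op 4: b = realloc(b, 11) -> b = 19; heap: [0-18 ALLOC][19-29 ALLOC][30-62 FREE]
Op 5: c = malloc(20) -> c = 30; heap: [0-18 ALLOC][19-29 ALLOC][30-49 ALLOC][50-62 FREE]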